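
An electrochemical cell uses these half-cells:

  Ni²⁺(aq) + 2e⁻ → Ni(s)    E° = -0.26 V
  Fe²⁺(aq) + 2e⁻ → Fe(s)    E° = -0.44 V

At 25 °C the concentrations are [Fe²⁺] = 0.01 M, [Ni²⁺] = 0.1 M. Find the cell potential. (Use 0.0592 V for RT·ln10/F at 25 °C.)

The Ni²⁺/Ni couple has the higher reduction potential and acts as the cathode, so E°_cell = -0.26 − (-0.44) = 0.18 V.
Balancing electrons gives n = 2; the reaction quotient is Q = [Fe²⁺]/[Ni²⁺] = 0.100.
At 25 °C, E = E° − (0.0592/n) log Q = 0.18 − (0.0592/2)(-1.000) = 0.180 + 0.030 = 0.210 V.

0.210 V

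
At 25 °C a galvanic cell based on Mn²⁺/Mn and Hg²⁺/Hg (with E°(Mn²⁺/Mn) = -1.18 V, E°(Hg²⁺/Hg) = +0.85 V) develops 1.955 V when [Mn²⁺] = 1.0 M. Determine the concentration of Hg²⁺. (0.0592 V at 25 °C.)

0.0029 M

From the Nernst equation, log Q = n(E° − E)/0.0592 = 2(2.03 − 1.955)/0.0592 = 2.534, so Q = 342.
With Q = [Mn²⁺]/[Hg²⁺] and the known concentrations, [Hg²⁺] in the denominator gives [Hg²⁺] = 0.0029 M.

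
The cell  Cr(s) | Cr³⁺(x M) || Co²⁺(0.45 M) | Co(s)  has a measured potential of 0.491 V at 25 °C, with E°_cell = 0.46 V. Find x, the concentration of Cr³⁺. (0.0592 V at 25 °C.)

0.0081 M

From the Nernst equation, log Q = n(E° − E)/0.0592 = 6(0.46 − 0.491)/0.0592 = -3.142, so Q = 7.21 × 10^-4.
With Q = [Cr³⁺]^2/[Co²⁺]^3 and the known concentrations, [Cr³⁺]^2 in the numerator gives [Cr³⁺] = 0.0081 M.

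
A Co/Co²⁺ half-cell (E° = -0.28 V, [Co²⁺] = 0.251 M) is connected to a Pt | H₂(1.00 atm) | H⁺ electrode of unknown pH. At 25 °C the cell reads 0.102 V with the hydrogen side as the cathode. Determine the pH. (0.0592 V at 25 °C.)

pH = 3.31

E°_cell = 0.28 V and n = 2.
log Q = n(E° − E)/0.0592 = 2×(0.28 − 0.102)/0.0592 = 6.014.
With Q = [Co²⁺]·P(H₂) / [H⁺]^2, solving for [H⁺] gives log[H⁺] = -3.307, so pH = 3.31.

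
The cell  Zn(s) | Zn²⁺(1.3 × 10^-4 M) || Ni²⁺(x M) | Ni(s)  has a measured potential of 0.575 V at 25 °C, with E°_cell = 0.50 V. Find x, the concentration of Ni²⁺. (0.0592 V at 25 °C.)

0.044 M

From the Nernst equation, log Q = n(E° − E)/0.0592 = 2(0.50 − 0.575)/0.0592 = -2.534, so Q = 0.00293.
With Q = [Zn²⁺]/[Ni²⁺] and the known concentrations, [Ni²⁺] in the denominator gives [Ni²⁺] = 0.044 M.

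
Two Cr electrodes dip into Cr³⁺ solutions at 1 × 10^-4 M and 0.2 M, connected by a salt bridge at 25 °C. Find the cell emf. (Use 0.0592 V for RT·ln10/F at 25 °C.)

Both half-cells are Cr³⁺/Cr, so E°_cell = 0. The concentrated side is the cathode; the cell reaction moves Cr³⁺ from high to low concentration with n = 3.
Q = [Cr³⁺]_dilute/[Cr³⁺]_conc = 1 × 10^-4/0.2 = 5 × 10^-4.
E = 0 − (0.0592/3) log Q = −(0.0592/3)(-3.301) = 0.0651 V.

0.065 V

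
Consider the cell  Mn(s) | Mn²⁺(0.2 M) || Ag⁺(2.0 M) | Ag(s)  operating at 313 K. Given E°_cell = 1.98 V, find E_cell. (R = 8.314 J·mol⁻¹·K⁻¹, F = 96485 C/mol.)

2.02 V

Balancing electrons gives n = 2; the reaction quotient is Q = [Mn²⁺]/[Ag⁺]^2 = 0.0500.
E = E° − (RT/nF) ln Q = 1.98 − (8.314×313)/(2×96485) × (-2.996) = 1.980 + 0.040 = 2.020 V.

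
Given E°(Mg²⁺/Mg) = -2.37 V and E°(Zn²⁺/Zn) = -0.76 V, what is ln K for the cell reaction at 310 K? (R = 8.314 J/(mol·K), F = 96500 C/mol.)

E°_cell = -0.76 − (-2.37) = 1.61 V, with n = 2 electrons transferred.
At equilibrium E = 0, so the Nernst equation gives ln K = nFE°/RT = (2)(96500)(1.61)/((8.314)(310)) = 120.56.

ln K = 120.6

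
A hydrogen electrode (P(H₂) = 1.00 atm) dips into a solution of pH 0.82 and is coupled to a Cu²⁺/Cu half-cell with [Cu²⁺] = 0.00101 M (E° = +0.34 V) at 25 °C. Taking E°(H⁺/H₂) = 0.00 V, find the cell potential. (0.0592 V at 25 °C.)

0.30 V

The Cu²⁺/Cu couple is the cathode, so E°_cell = 0.34 V; n = 2.
[H⁺] = 10^(−0.82) = 0.15 M, and Q = [H⁺]^2 / ([Cu²⁺]·P(H₂)) = 22.7.
E = E° − (0.0592/2) log Q = 0.34 − (0.0592/2)(1.356) = 0.300 V.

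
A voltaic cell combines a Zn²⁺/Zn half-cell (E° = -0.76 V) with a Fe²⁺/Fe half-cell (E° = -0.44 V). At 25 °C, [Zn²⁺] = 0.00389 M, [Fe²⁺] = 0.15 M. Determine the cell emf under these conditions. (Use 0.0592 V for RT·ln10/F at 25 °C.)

The Fe²⁺/Fe couple has the higher reduction potential and acts as the cathode, so E°_cell = -0.44 − (-0.76) = 0.32 V.
Balancing electrons gives n = 2; the reaction quotient is Q = [Zn²⁺]/[Fe²⁺] = 0.0259.
At 25 °C, E = E° − (0.0592/n) log Q = 0.32 − (0.0592/2)(-1.586) = 0.320 + 0.047 = 0.367 V.

0.367 V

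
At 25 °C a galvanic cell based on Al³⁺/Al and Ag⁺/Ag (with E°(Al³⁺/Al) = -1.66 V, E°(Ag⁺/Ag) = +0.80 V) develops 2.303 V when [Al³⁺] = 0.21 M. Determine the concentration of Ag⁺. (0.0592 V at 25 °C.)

0.0013 M

From the Nernst equation, log Q = n(E° − E)/0.0592 = 3(2.46 − 2.303)/0.0592 = 7.956, so Q = 9.04 × 10^7.
With Q = [Al³⁺]/[Ag⁺]^3 and the known concentrations, [Ag⁺]^3 in the denominator gives [Ag⁺] = 0.0013 M.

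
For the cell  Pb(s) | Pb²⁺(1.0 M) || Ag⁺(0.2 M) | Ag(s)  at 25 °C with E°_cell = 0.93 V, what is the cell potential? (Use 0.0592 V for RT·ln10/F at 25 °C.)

Balancing electrons gives n = 2; the reaction quotient is Q = [Pb²⁺]/[Ag⁺]^2 = 25.0.
At 25 °C, E = E° − (0.0592/n) log Q = 0.93 − (0.0592/2)(1.398) = 0.930 − 0.041 = 0.889 V.

0.889 V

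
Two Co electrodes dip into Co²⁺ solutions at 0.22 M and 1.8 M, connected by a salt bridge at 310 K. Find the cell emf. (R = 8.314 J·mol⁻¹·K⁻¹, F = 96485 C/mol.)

0.028 V

Both half-cells are Co²⁺/Co, so E°_cell = 0. The concentrated side is the cathode; the cell reaction moves Co²⁺ from high to low concentration with n = 2.
Q = [Co²⁺]_dilute/[Co²⁺]_conc = 0.22/1.8 = 0.122.
E = 0 − (RT/nF) ln Q = −((8.314×310)/(2×96485))(-2.102) = 0.0281 V.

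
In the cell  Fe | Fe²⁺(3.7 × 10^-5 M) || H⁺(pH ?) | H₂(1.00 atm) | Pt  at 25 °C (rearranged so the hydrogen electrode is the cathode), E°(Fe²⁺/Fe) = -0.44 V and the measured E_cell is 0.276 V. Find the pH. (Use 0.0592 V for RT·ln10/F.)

pH = 4.99

E°_cell = 0.44 V and n = 2.
log Q = n(E° − E)/0.0592 = 2×(0.44 − 0.276)/0.0592 = 5.541.
With Q = [Fe²⁺]·P(H₂) / [H⁺]^2, solving for [H⁺] gives log[H⁺] = -4.986, so pH = 4.99.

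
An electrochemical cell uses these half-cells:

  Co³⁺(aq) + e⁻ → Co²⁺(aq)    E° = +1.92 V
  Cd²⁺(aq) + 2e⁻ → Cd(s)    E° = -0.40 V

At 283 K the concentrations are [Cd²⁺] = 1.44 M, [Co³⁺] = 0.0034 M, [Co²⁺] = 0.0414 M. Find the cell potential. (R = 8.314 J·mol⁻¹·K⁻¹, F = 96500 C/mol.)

2.25 V

The Co³⁺/Co²⁺ couple has the higher reduction potential and acts as the cathode, so E°_cell = +1.92 − (-0.40) = 2.32 V.
Balancing electrons gives n = 2; the reaction quotient is Q = [Cd²⁺]·[Co²⁺]^2/[Co³⁺]^2 = 214.
E = E° − (RT/nF) ln Q = 2.32 − (8.314×283)/(2×96500) × (5.364) = 2.320 − 0.065 = 2.255 V.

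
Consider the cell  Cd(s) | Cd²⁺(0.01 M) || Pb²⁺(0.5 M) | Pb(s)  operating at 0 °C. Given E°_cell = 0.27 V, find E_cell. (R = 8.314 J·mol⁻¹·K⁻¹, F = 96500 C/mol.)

0.316 V

Balancing electrons gives n = 2; the reaction quotient is Q = [Cd²⁺]/[Pb²⁺] = 0.0200.
E = E° − (RT/nF) ln Q = 0.27 − (8.314×273)/(2×96500) × (-3.912) = 0.270 + 0.046 = 0.316 V.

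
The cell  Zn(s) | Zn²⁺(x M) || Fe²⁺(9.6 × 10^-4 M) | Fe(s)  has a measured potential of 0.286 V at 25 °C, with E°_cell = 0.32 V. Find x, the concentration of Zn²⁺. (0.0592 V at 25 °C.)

0.014 M

From the Nernst equation, log Q = n(E° − E)/0.0592 = 2(0.32 − 0.286)/0.0592 = 1.149, so Q = 14.1.
With Q = [Zn²⁺]/[Fe²⁺] and the known concentrations, [Zn²⁺] in the numerator gives [Zn²⁺] = 0.014 M.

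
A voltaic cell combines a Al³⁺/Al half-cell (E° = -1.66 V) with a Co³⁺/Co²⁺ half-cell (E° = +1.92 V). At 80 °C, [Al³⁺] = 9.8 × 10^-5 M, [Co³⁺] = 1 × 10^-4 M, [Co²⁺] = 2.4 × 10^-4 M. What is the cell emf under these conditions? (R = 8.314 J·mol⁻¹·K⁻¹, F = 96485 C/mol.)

The Co³⁺/Co²⁺ couple has the higher reduction potential and acts as the cathode, so E°_cell = +1.92 − (-1.66) = 3.58 V.
Balancing electrons gives n = 3; the reaction quotient is Q = [Al³⁺]·[Co²⁺]^3/[Co³⁺]^3 = 0.00135.
E = E° − (RT/nF) ln Q = 3.58 − (8.314×353)/(3×96485) × (-6.604) = 3.580 + 0.067 = 3.647 V.

3.65 V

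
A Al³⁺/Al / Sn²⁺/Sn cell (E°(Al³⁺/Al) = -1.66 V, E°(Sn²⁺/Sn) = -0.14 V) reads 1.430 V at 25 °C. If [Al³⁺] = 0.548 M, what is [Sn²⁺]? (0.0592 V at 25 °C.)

6.1 × 10^-4 M

From the Nernst equation, log Q = n(E° − E)/0.0592 = 6(1.52 − 1.430)/0.0592 = 9.122, so Q = 1.32 × 10^9.
With Q = [Al³⁺]^2/[Sn²⁺]^3 and the known concentrations, [Sn²⁺]^3 in the denominator gives [Sn²⁺] = 6.1 × 10^-4 M.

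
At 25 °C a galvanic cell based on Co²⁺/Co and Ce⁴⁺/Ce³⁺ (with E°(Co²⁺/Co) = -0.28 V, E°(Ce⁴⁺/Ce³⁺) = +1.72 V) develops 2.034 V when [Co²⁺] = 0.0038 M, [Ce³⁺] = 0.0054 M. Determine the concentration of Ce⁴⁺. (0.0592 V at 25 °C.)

From the Nernst equation, log Q = n(E° − E)/0.0592 = 2(2.00 − 2.034)/0.0592 = -1.149, so Q = 0.0710.
With Q = [Co²⁺]·[Ce³⁺]^2/[Ce⁴⁺]^2 and the known concentrations, [Ce⁴⁺]^2 in the denominator gives [Ce⁴⁺] = 0.0012 M.

0.0012 M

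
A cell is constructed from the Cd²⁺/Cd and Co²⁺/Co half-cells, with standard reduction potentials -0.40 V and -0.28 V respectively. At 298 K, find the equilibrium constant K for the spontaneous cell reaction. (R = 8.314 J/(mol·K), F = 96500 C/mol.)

1.1 × 10^4

E°_cell = -0.28 − (-0.40) = 0.12 V, with n = 2 electrons transferred.
At equilibrium E = 0, so the Nernst equation gives ln K = nFE°/RT = (2)(96500)(0.12)/((8.314)(298)) = 9.35.
K = e^9.35 = 1.1 × 10^4.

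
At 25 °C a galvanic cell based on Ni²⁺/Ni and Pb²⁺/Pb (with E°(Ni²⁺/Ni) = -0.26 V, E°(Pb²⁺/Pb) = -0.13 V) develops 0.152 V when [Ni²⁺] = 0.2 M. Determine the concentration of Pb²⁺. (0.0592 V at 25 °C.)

From the Nernst equation, log Q = n(E° − E)/0.0592 = 2(0.13 − 0.152)/0.0592 = -0.743, so Q = 0.181.
With Q = [Ni²⁺]/[Pb²⁺] and the known concentrations, [Pb²⁺] in the denominator gives [Pb²⁺] = 1.1 M.

1.1 M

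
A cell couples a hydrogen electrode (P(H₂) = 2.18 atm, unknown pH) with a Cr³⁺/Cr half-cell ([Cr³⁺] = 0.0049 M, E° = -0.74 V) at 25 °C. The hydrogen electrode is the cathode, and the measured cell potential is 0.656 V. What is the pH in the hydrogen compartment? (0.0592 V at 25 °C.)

E°_cell = 0.74 V and n = 6.
log Q = n(E° − E)/0.0592 = 6×(0.74 − 0.656)/0.0592 = 8.514.
With Q = [Cr³⁺]^2·P(H₂)^3 / [H⁺]^6, solving for [H⁺] gives log[H⁺] = -2.020, so pH = 2.02.

pH = 2.02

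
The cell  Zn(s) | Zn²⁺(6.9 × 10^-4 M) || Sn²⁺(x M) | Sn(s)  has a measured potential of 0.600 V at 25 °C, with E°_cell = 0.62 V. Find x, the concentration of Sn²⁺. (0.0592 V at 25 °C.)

From the Nernst equation, log Q = n(E° − E)/0.0592 = 2(0.62 − 0.600)/0.0592 = 0.676, so Q = 4.74.
With Q = [Zn²⁺]/[Sn²⁺] and the known concentrations, [Sn²⁺] in the denominator gives [Sn²⁺] = 1.5 × 10^-4 M.

1.5 × 10^-4 M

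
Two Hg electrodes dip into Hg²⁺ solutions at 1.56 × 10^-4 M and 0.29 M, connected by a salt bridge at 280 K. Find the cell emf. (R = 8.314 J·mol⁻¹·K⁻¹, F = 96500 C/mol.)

0.091 V

Both half-cells are Hg²⁺/Hg, so E°_cell = 0. The concentrated side is the cathode; the cell reaction moves Hg²⁺ from high to low concentration with n = 2.
Q = [Hg²⁺]_dilute/[Hg²⁺]_conc = 1.56 × 10^-4/0.29 = 5.38 × 10^-4.
E = 0 − (RT/nF) ln Q = −((8.314×280)/(2×96500))(-7.528) = 0.0908 V.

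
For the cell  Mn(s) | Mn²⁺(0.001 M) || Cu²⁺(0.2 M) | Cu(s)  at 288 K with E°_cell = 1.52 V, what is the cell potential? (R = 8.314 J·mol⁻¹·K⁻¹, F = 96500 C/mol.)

Balancing electrons gives n = 2; the reaction quotient is Q = [Mn²⁺]/[Cu²⁺] = 0.00500.
E = E° − (RT/nF) ln Q = 1.52 − (8.314×288)/(2×96500) × (-5.298) = 1.520 + 0.066 = 1.586 V.

1.59 V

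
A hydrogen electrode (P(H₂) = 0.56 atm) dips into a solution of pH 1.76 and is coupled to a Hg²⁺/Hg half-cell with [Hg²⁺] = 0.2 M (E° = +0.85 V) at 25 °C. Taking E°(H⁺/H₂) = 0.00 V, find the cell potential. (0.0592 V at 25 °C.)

0.93 V

The Hg²⁺/Hg couple is the cathode, so E°_cell = 0.85 V; n = 2.
[H⁺] = 10^(−1.76) = 0.017 M, and Q = [H⁺]^2 / ([Hg²⁺]·P(H₂)) = 0.00270.
E = E° − (0.0592/2) log Q = 0.85 − (0.0592/2)(-2.569) = 0.926 V.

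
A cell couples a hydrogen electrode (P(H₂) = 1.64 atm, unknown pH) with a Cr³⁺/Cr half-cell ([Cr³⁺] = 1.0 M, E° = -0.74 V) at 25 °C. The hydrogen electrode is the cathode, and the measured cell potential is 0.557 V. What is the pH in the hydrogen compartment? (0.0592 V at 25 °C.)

pH = 2.98

E°_cell = 0.74 V and n = 6.
log Q = n(E° − E)/0.0592 = 6×(0.74 − 0.557)/0.0592 = 18.547.
With Q = [Cr³⁺]^2·P(H₂)^3 / [H⁺]^6, solving for [H⁺] gives log[H⁺] = -2.984, so pH = 2.98.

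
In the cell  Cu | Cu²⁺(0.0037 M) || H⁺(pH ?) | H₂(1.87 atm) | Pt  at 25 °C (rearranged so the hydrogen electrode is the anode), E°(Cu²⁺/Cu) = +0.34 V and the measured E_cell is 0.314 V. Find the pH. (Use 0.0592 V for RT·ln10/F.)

pH = 0.64

E°_cell = 0.34 V and n = 2.
log Q = n(E° − E)/0.0592 = 2×(0.34 − 0.314)/0.0592 = 0.878.
With Q = [H⁺]^2 / ([Cu²⁺]·P(H₂)), solving for [H⁺] gives log[H⁺] = -0.641, so pH = 0.64.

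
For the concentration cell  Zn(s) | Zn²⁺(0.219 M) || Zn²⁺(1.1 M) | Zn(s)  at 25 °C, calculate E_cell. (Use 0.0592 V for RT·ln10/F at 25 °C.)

Both half-cells are Zn²⁺/Zn, so E°_cell = 0. The concentrated side is the cathode; the cell reaction moves Zn²⁺ from high to low concentration with n = 2.
Q = [Zn²⁺]_dilute/[Zn²⁺]_conc = 0.219/1.1 = 0.199.
E = 0 − (0.0592/2) log Q = −(0.0592/2)(-0.701) = 0.0207 V.

0.021 V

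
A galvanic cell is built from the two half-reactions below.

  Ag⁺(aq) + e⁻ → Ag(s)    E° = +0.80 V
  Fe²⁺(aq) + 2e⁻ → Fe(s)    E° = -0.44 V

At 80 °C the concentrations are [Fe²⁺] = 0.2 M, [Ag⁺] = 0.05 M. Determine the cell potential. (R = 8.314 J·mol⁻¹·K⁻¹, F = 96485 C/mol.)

The Ag⁺/Ag couple has the higher reduction potential and acts as the cathode, so E°_cell = +0.80 − (-0.44) = 1.24 V.
Balancing electrons gives n = 2; the reaction quotient is Q = [Fe²⁺]/[Ag⁺]^2 = 80.0.
E = E° − (RT/nF) ln Q = 1.24 − (8.314×353)/(2×96485) × (4.382) = 1.240 − 0.067 = 1.173 V.

1.17 V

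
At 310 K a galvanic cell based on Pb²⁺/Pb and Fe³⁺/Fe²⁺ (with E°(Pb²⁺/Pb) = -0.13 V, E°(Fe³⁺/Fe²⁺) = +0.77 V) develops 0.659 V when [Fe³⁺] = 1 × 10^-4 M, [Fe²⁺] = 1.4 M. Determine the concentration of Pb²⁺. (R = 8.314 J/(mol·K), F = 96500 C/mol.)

0.35 M

From the Nernst equation, ln Q = nF(E° − E)/RT = 2×96500×(0.90 − 0.659)/(8.314×310) = 18.047, so Q = 6.88 × 10^7.
With Q = [Pb²⁺]·[Fe²⁺]^2/[Fe³⁺]^2 and the known concentrations, [Pb²⁺] in the numerator gives [Pb²⁺] = 0.35 M.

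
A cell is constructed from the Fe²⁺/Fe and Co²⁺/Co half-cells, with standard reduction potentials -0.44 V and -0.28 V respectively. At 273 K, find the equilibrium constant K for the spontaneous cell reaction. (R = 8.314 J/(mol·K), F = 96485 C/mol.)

E°_cell = -0.28 − (-0.44) = 0.16 V, with n = 2 electrons transferred.
At equilibrium E = 0, so the Nernst equation gives ln K = nFE°/RT = (2)(96485)(0.16)/((8.314)(273)) = 13.60.
K = e^13.60 = 8.1 × 10^5.

8.1 × 10^5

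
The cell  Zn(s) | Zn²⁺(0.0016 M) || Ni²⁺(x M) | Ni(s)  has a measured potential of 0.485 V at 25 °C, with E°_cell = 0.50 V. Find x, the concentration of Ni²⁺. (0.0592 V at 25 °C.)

5 × 10^-4 M

From the Nernst equation, log Q = n(E° − E)/0.0592 = 2(0.50 − 0.485)/0.0592 = 0.507, so Q = 3.21.
With Q = [Zn²⁺]/[Ni²⁺] and the known concentrations, [Ni²⁺] in the denominator gives [Ni²⁺] = 5 × 10^-4 M.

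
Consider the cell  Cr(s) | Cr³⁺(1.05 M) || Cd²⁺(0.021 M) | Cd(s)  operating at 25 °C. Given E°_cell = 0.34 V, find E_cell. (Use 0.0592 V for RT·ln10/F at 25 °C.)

Balancing electrons gives n = 6; the reaction quotient is Q = [Cr³⁺]^2/[Cd²⁺]^3 = 1.19 × 10^5.
At 25 °C, E = E° − (0.0592/n) log Q = 0.34 − (0.0592/6)(5.076) = 0.340 − 0.050 = 0.290 V.

0.290 V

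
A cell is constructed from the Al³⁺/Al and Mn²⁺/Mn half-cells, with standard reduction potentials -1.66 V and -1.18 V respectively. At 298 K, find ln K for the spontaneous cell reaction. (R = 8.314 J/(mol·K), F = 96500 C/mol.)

ln K = 112.2

E°_cell = -1.18 − (-1.66) = 0.48 V, with n = 6 electrons transferred.
At equilibrium E = 0, so the Nernst equation gives ln K = nFE°/RT = (6)(96500)(0.48)/((8.314)(298)) = 112.17.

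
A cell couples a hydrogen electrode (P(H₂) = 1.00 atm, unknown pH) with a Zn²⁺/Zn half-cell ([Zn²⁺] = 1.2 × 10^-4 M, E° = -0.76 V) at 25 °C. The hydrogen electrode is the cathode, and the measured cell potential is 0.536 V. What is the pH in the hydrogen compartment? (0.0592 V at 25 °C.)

pH = 5.74

E°_cell = 0.76 V and n = 2.
log Q = n(E° − E)/0.0592 = 2×(0.76 − 0.536)/0.0592 = 7.568.
With Q = [Zn²⁺]·P(H₂) / [H⁺]^2, solving for [H⁺] gives log[H⁺] = -5.744, so pH = 5.74.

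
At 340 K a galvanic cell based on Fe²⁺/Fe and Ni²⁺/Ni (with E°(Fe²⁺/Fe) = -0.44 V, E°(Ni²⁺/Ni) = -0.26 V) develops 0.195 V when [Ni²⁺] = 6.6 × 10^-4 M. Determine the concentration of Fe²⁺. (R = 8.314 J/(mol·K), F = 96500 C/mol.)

From the Nernst equation, ln Q = nF(E° − E)/RT = 2×96500×(0.18 − 0.195)/(8.314×340) = -1.024, so Q = 0.359.
With Q = [Fe²⁺]/[Ni²⁺] and the known concentrations, [Fe²⁺] in the numerator gives [Fe²⁺] = 2.4 × 10^-4 M.

2.4 × 10^-4 M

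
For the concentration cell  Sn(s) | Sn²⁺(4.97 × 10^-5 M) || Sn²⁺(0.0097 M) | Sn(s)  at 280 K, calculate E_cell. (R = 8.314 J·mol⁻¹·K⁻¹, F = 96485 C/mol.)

0.064 V

Both half-cells are Sn²⁺/Sn, so E°_cell = 0. The concentrated side is the cathode; the cell reaction moves Sn²⁺ from high to low concentration with n = 2.
Q = [Sn²⁺]_dilute/[Sn²⁺]_conc = 4.97 × 10^-5/0.0097 = 0.00512.
E = 0 − (RT/nF) ln Q = −((8.314×280)/(2×96485))(-5.274) = 0.0636 V.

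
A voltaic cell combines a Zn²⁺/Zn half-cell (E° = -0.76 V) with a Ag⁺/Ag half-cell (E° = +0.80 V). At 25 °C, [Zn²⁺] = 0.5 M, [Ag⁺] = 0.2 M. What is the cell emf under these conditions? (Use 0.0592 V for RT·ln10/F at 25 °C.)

The Ag⁺/Ag couple has the higher reduction potential and acts as the cathode, so E°_cell = +0.80 − (-0.76) = 1.56 V.
Balancing electrons gives n = 2; the reaction quotient is Q = [Zn²⁺]/[Ag⁺]^2 = 12.5.
At 25 °C, E = E° − (0.0592/n) log Q = 1.56 − (0.0592/2)(1.097) = 1.560 − 0.032 = 1.528 V.

1.53 V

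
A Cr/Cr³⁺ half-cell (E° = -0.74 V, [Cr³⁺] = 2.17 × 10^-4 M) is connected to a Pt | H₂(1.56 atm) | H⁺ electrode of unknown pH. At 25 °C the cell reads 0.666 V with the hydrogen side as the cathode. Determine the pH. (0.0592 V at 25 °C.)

E°_cell = 0.74 V and n = 6.
log Q = n(E° − E)/0.0592 = 6×(0.74 − 0.666)/0.0592 = 7.500.
With Q = [Cr³⁺]^2·P(H₂)^3 / [H⁺]^6, solving for [H⁺] gives log[H⁺] = -2.375, so pH = 2.37.

pH = 2.37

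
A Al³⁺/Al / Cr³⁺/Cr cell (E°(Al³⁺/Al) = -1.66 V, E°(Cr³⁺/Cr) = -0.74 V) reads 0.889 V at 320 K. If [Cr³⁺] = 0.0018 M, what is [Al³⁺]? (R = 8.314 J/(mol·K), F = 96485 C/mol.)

From the Nernst equation, ln Q = nF(E° − E)/RT = 3×96485×(0.92 − 0.889)/(8.314×320) = 3.373, so Q = 29.2.
With Q = [Al³⁺]/[Cr³⁺] and the known concentrations, [Al³⁺] in the numerator gives [Al³⁺] = 0.052 M.

0.052 M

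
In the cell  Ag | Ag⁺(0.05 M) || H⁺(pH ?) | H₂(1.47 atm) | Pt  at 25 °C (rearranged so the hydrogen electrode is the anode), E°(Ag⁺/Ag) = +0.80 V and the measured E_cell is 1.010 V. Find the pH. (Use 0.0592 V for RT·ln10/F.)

E°_cell = 0.80 V and n = 2.
log Q = n(E° − E)/0.0592 = 2×(0.80 − 1.010)/0.0592 = -7.095.
With Q = [H⁺]^2 / ([Ag⁺]^2·P(H₂)), solving for [H⁺] gives log[H⁺] = -4.765, so pH = 4.76.

pH = 4.76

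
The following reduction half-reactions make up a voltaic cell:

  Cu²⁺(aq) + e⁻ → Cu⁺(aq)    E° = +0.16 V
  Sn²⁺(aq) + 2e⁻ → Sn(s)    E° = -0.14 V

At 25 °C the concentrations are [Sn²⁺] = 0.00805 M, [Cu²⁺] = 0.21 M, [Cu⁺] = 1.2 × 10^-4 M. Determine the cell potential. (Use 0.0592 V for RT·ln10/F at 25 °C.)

The Cu²⁺/Cu⁺ couple has the higher reduction potential and acts as the cathode, so E°_cell = +0.16 − (-0.14) = 0.30 V.
Balancing electrons gives n = 2; the reaction quotient is Q = [Sn²⁺]·[Cu⁺]^2/[Cu²⁺]^2 = 2.63 × 10^-9.
At 25 °C, E = E° − (0.0592/n) log Q = 0.30 − (0.0592/2)(-8.580) = 0.300 + 0.254 = 0.554 V.

0.554 V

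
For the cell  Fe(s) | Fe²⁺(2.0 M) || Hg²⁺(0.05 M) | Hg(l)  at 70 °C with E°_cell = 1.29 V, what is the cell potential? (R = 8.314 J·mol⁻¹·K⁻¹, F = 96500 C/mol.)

1.24 V

Balancing electrons gives n = 2; the reaction quotient is Q = [Fe²⁺]/[Hg²⁺] = 40.0.
E = E° − (RT/nF) ln Q = 1.29 − (8.314×343)/(2×96500) × (3.689) = 1.290 − 0.055 = 1.235 V.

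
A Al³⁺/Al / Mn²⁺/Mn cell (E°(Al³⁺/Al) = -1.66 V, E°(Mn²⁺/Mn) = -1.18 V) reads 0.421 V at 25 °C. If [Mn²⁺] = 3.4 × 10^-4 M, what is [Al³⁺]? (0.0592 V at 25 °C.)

From the Nernst equation, log Q = n(E° − E)/0.0592 = 6(0.48 − 0.421)/0.0592 = 5.980, so Q = 9.54 × 10^5.
With Q = [Al³⁺]^2/[Mn²⁺]^3 and the known concentrations, [Al³⁺]^2 in the numerator gives [Al³⁺] = 0.0061 M.

0.0061 M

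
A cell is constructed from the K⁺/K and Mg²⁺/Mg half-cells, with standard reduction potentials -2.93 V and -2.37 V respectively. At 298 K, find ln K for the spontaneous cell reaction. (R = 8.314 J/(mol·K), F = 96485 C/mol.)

ln K = 43.6

E°_cell = -2.37 − (-2.93) = 0.56 V, with n = 2 electrons transferred.
At equilibrium E = 0, so the Nernst equation gives ln K = nFE°/RT = (2)(96485)(0.56)/((8.314)(298)) = 43.62.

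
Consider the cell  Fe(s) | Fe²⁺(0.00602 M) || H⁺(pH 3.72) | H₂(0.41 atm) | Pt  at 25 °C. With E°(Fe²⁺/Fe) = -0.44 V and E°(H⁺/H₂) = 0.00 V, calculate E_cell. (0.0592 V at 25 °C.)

0.30 V

The hydrogen couple is the cathode, so E°_cell = 0.44 V; n = 2.
[H⁺] = 10^(−3.72) = 1.9 × 10^-4 M, and Q = [Fe²⁺]·P(H₂) / [H⁺]^2 = 6.8 × 10^4.
E = E° − (0.0592/2) log Q = 0.44 − (0.0592/2)(4.832) = 0.297 V.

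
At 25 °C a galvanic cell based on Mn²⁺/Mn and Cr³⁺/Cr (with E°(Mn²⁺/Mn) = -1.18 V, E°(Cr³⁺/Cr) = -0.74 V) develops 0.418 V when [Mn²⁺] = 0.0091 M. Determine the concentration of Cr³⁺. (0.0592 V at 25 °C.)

From the Nernst equation, log Q = n(E° − E)/0.0592 = 6(0.44 − 0.418)/0.0592 = 2.230, so Q = 170.
With Q = [Mn²⁺]^3/[Cr³⁺]^2 and the known concentrations, [Cr³⁺]^2 in the denominator gives [Cr³⁺] = 6.7 × 10^-5 M.

6.7 × 10^-5 M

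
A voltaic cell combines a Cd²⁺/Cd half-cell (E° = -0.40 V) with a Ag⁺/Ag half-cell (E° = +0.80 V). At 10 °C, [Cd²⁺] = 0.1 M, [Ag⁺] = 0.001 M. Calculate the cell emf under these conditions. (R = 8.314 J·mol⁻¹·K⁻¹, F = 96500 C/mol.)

The Ag⁺/Ag couple has the higher reduction potential and acts as the cathode, so E°_cell = +0.80 − (-0.40) = 1.20 V.
Balancing electrons gives n = 2; the reaction quotient is Q = [Cd²⁺]/[Ag⁺]^2 = 1 × 10^5.
E = E° − (RT/nF) ln Q = 1.20 − (8.314×283)/(2×96500) × (11.513) = 1.200 − 0.140 = 1.060 V.

1.06 V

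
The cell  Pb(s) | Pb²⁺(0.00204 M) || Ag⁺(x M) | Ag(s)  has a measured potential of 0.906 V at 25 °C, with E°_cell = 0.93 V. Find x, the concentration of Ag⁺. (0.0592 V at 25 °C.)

From the Nernst equation, log Q = n(E° − E)/0.0592 = 2(0.93 − 0.906)/0.0592 = 0.811, so Q = 6.47.
With Q = [Pb²⁺]/[Ag⁺]^2 and the known concentrations, [Ag⁺]^2 in the denominator gives [Ag⁺] = 0.018 M.

0.018 M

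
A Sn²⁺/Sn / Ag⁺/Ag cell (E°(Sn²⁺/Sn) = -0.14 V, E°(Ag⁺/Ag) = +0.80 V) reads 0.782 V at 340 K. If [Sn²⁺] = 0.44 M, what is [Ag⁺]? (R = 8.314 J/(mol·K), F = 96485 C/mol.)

0.003 M

From the Nernst equation, ln Q = nF(E° − E)/RT = 2×96485×(0.94 − 0.782)/(8.314×340) = 10.786, so Q = 4.83 × 10^4.
With Q = [Sn²⁺]/[Ag⁺]^2 and the known concentrations, [Ag⁺]^2 in the denominator gives [Ag⁺] = 0.003 M.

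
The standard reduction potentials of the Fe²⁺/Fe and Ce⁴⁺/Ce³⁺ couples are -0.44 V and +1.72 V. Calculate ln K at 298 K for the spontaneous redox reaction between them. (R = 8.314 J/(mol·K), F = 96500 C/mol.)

ln K = 168.3

E°_cell = +1.72 − (-0.44) = 2.16 V, with n = 2 electrons transferred.
At equilibrium E = 0, so the Nernst equation gives ln K = nFE°/RT = (2)(96500)(2.16)/((8.314)(298)) = 168.26.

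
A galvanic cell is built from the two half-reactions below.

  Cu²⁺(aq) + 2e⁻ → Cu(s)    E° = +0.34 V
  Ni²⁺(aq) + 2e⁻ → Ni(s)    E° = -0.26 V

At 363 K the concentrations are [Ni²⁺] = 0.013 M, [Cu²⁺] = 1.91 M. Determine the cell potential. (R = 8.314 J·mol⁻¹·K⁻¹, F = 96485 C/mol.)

The Cu²⁺/Cu couple has the higher reduction potential and acts as the cathode, so E°_cell = +0.34 − (-0.26) = 0.60 V.
Balancing electrons gives n = 2; the reaction quotient is Q = [Ni²⁺]/[Cu²⁺] = 0.00681.
E = E° − (RT/nF) ln Q = 0.60 − (8.314×363)/(2×96485) × (-4.990) = 0.600 + 0.078 = 0.678 V.

0.678 V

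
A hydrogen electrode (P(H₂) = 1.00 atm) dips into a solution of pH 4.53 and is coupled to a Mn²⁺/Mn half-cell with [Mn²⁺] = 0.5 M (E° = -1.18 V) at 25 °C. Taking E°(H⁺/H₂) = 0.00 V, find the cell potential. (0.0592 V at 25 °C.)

0.92 V

The hydrogen couple is the cathode, so E°_cell = 1.18 V; n = 2.
[H⁺] = 10^(−4.53) = 3 × 10^-5 M, and Q = [Mn²⁺]·P(H₂) / [H⁺]^2 = 5.74 × 10^8.
E = E° − (0.0592/2) log Q = 1.18 − (0.0592/2)(8.759) = 0.921 V.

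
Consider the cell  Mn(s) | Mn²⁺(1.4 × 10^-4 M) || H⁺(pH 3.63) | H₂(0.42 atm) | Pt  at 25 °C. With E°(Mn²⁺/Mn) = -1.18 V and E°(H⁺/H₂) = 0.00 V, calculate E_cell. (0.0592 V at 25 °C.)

1.09 V

The hydrogen couple is the cathode, so E°_cell = 1.18 V; n = 2.
[H⁺] = 10^(−3.63) = 2.3 × 10^-4 M, and Q = [Mn²⁺]·P(H₂) / [H⁺]^2 = 1070.
E = E° − (0.0592/2) log Q = 1.18 − (0.0592/2)(3.029) = 1.090 V.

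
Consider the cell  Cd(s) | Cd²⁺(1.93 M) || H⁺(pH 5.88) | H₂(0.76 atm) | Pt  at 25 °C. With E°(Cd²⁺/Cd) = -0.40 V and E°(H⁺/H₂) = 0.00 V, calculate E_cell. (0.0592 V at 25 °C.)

The hydrogen couple is the cathode, so E°_cell = 0.40 V; n = 2.
[H⁺] = 10^(−5.88) = 1.3 × 10^-6 M, and Q = [Cd²⁺]·P(H₂) / [H⁺]^2 = 8.44 × 10^11.
E = E° − (0.0592/2) log Q = 0.40 − (0.0592/2)(11.926) = 0.047 V.

0.047 V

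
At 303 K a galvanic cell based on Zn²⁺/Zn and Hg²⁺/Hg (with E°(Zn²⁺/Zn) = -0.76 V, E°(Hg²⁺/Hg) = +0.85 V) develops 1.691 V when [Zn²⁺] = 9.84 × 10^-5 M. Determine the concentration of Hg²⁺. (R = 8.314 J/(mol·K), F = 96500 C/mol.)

From the Nernst equation, ln Q = nF(E° − E)/RT = 2×96500×(1.61 − 1.691)/(8.314×303) = -6.206, so Q = 0.00202.
With Q = [Zn²⁺]/[Hg²⁺] and the known concentrations, [Hg²⁺] in the denominator gives [Hg²⁺] = 0.049 M.

0.049 M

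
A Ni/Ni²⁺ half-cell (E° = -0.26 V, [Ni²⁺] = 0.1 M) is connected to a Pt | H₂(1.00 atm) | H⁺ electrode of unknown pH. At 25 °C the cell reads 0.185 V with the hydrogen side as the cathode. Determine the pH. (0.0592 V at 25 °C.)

pH = 1.77

E°_cell = 0.26 V and n = 2.
log Q = n(E° − E)/0.0592 = 2×(0.26 − 0.185)/0.0592 = 2.534.
With Q = [Ni²⁺]·P(H₂) / [H⁺]^2, solving for [H⁺] gives log[H⁺] = -1.767, so pH = 1.77.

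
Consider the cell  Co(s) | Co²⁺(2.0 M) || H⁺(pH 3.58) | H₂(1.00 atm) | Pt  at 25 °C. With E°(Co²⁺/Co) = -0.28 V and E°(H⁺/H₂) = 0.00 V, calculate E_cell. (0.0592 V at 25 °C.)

0.059 V

The hydrogen couple is the cathode, so E°_cell = 0.28 V; n = 2.
[H⁺] = 10^(−3.58) = 2.6 × 10^-4 M, and Q = [Co²⁺]·P(H₂) / [H⁺]^2 = 2.89 × 10^7.
E = E° − (0.0592/2) log Q = 0.28 − (0.0592/2)(7.461) = 0.059 V.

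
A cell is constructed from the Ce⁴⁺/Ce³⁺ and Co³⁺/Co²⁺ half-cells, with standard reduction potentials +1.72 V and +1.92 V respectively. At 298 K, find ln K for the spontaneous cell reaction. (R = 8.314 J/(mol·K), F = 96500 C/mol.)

E°_cell = +1.92 − (+1.72) = 0.20 V, with n = 1 electron transferred.
At equilibrium E = 0, so the Nernst equation gives ln K = nFE°/RT = (1)(96500)(0.20)/((8.314)(298)) = 7.79.

ln K = 7.8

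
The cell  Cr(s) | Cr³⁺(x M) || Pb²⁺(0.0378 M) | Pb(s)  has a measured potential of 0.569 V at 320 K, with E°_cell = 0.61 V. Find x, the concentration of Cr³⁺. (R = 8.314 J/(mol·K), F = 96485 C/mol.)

From the Nernst equation, ln Q = nF(E° − E)/RT = 6×96485×(0.61 − 0.569)/(8.314×320) = 8.921, so Q = 7490.
With Q = [Cr³⁺]^2/[Pb²⁺]^3 and the known concentrations, [Cr³⁺]^2 in the numerator gives [Cr³⁺] = 0.64 M.

0.64 M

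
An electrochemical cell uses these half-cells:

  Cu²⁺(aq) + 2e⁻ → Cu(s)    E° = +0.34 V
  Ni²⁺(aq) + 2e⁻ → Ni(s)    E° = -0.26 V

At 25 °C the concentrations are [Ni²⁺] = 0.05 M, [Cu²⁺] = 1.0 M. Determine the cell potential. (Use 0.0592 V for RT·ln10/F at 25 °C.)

The Cu²⁺/Cu couple has the higher reduction potential and acts as the cathode, so E°_cell = +0.34 − (-0.26) = 0.60 V.
Balancing electrons gives n = 2; the reaction quotient is Q = [Ni²⁺]/[Cu²⁺] = 0.0500.
At 25 °C, E = E° − (0.0592/n) log Q = 0.60 − (0.0592/2)(-1.301) = 0.600 + 0.039 = 0.639 V.

0.639 V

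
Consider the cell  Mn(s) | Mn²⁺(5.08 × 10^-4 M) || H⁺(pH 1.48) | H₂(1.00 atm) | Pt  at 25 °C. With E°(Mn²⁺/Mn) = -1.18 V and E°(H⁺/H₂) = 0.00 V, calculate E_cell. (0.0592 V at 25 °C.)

The hydrogen couple is the cathode, so E°_cell = 1.18 V; n = 2.
[H⁺] = 10^(−1.48) = 0.033 M, and Q = [Mn²⁺]·P(H₂) / [H⁺]^2 = 0.463.
E = E° − (0.0592/2) log Q = 1.18 − (0.0592/2)(-0.334) = 1.190 V.

1.19 V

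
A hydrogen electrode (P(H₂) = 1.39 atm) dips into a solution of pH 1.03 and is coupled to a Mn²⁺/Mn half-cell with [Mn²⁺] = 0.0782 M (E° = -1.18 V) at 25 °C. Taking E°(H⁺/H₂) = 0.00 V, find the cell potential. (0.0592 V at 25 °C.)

The hydrogen couple is the cathode, so E°_cell = 1.18 V; n = 2.
[H⁺] = 10^(−1.03) = 0.093 M, and Q = [Mn²⁺]·P(H₂) / [H⁺]^2 = 12.5.
E = E° − (0.0592/2) log Q = 1.18 − (0.0592/2)(1.096) = 1.148 V.

1.15 V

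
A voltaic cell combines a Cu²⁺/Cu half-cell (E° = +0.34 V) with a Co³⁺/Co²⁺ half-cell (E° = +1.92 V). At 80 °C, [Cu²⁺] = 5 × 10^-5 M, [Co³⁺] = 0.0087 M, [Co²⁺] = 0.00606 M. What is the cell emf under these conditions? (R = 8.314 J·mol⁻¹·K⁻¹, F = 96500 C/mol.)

1.74 V

The Co³⁺/Co²⁺ couple has the higher reduction potential and acts as the cathode, so E°_cell = +1.92 − (+0.34) = 1.58 V.
Balancing electrons gives n = 2; the reaction quotient is Q = [Cu²⁺]·[Co²⁺]^2/[Co³⁺]^2 = 2.43 × 10^-5.
E = E° − (RT/nF) ln Q = 1.58 − (8.314×353)/(2×96500) × (-10.627) = 1.580 + 0.162 = 1.742 V.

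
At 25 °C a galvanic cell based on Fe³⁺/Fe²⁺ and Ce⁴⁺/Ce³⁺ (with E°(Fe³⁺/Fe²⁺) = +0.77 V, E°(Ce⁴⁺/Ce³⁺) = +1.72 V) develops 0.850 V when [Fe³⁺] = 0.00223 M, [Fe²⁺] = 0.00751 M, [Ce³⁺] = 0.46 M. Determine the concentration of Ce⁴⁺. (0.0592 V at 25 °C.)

0.0028 M

From the Nernst equation, log Q = n(E° − E)/0.0592 = 1(0.95 − 0.850)/0.0592 = 1.689, so Q = 48.9.
With Q = [Fe³⁺]·[Ce³⁺]/([Fe²⁺]·[Ce⁴⁺]) and the known concentrations, [Ce⁴⁺] in the denominator gives [Ce⁴⁺] = 0.0028 M.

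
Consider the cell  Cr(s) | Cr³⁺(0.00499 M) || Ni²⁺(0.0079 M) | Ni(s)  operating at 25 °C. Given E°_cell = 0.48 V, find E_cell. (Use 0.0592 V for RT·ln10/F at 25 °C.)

Balancing electrons gives n = 6; the reaction quotient is Q = [Cr³⁺]^2/[Ni²⁺]^3 = 50.5.
At 25 °C, E = E° − (0.0592/n) log Q = 0.48 − (0.0592/6)(1.703) = 0.480 − 0.017 = 0.463 V.

0.463 V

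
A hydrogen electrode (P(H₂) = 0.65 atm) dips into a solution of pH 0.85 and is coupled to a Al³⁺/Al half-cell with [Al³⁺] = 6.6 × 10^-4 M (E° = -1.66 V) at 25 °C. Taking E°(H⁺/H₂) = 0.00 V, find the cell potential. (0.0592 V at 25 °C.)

The hydrogen couple is the cathode, so E°_cell = 1.66 V; n = 6.
[H⁺] = 10^(−0.85) = 0.14 M, and Q = [Al³⁺]^2·P(H₂)^3 / [H⁺]^6 = 0.0151.
E = E° − (0.0592/6) log Q = 1.66 − (0.0592/6)(-1.822) = 1.678 V.

1.68 V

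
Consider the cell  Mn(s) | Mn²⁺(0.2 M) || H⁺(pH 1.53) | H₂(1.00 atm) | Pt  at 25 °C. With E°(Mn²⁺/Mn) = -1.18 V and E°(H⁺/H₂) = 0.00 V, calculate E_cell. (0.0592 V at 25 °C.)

1.11 V

The hydrogen couple is the cathode, so E°_cell = 1.18 V; n = 2.
[H⁺] = 10^(−1.53) = 0.030 M, and Q = [Mn²⁺]·P(H₂) / [H⁺]^2 = 230.
E = E° − (0.0592/2) log Q = 1.18 − (0.0592/2)(2.361) = 1.110 V.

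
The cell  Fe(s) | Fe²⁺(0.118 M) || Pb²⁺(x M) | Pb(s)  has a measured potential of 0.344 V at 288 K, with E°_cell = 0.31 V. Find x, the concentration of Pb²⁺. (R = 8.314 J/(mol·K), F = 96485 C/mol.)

1.8 M

From the Nernst equation, ln Q = nF(E° − E)/RT = 2×96485×(0.31 − 0.344)/(8.314×288) = -2.740, so Q = 0.0646.
With Q = [Fe²⁺]/[Pb²⁺] and the known concentrations, [Pb²⁺] in the denominator gives [Pb²⁺] = 1.8 M.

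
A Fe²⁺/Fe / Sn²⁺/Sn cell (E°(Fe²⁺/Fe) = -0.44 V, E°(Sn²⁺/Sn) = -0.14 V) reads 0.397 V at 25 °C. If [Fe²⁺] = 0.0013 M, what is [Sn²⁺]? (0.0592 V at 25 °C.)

From the Nernst equation, log Q = n(E° − E)/0.0592 = 2(0.30 − 0.397)/0.0592 = -3.277, so Q = 5.28 × 10^-4.
With Q = [Fe²⁺]/[Sn²⁺] and the known concentrations, [Sn²⁺] in the denominator gives [Sn²⁺] = 2.5 M.

2.5 M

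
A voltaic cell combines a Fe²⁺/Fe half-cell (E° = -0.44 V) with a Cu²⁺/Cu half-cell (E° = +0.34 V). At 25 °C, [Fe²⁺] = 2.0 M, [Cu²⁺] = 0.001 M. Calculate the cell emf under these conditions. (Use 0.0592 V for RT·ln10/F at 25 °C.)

The Cu²⁺/Cu couple has the higher reduction potential and acts as the cathode, so E°_cell = +0.34 − (-0.44) = 0.78 V.
Balancing electrons gives n = 2; the reaction quotient is Q = [Fe²⁺]/[Cu²⁺] = 2000.
At 25 °C, E = E° − (0.0592/n) log Q = 0.78 − (0.0592/2)(3.301) = 0.780 − 0.098 = 0.682 V.

0.682 V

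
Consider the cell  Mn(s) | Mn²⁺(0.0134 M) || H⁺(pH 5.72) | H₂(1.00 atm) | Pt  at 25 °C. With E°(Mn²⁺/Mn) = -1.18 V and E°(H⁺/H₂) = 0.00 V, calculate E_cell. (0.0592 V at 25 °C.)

The hydrogen couple is the cathode, so E°_cell = 1.18 V; n = 2.
[H⁺] = 10^(−5.72) = 1.9 × 10^-6 M, and Q = [Mn²⁺]·P(H₂) / [H⁺]^2 = 3.69 × 10^9.
E = E° − (0.0592/2) log Q = 1.18 − (0.0592/2)(9.567) = 0.897 V.

0.90 V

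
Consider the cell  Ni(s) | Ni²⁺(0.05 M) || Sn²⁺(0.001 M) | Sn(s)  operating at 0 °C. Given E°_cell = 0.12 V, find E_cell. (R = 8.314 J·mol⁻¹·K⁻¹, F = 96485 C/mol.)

0.074 V

Balancing electrons gives n = 2; the reaction quotient is Q = [Ni²⁺]/[Sn²⁺] = 50.0.
E = E° − (RT/nF) ln Q = 0.12 − (8.314×273)/(2×96485) × (3.912) = 0.120 − 0.046 = 0.074 V.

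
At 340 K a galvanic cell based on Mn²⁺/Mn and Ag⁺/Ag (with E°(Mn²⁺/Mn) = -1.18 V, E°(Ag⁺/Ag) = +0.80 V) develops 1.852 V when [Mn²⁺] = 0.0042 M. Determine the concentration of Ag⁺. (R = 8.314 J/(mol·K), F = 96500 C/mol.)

8.2 × 10^-4 M

From the Nernst equation, ln Q = nF(E° − E)/RT = 2×96500×(1.98 − 1.852)/(8.314×340) = 8.739, so Q = 6240.
With Q = [Mn²⁺]/[Ag⁺]^2 and the known concentrations, [Ag⁺]^2 in the denominator gives [Ag⁺] = 8.2 × 10^-4 M.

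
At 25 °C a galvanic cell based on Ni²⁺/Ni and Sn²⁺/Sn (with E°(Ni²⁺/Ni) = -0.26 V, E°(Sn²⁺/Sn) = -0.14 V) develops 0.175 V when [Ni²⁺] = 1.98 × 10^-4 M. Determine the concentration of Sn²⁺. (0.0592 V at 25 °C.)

From the Nernst equation, log Q = n(E° − E)/0.0592 = 2(0.12 − 0.175)/0.0592 = -1.858, so Q = 0.0139.
With Q = [Ni²⁺]/[Sn²⁺] and the known concentrations, [Sn²⁺] in the denominator gives [Sn²⁺] = 0.014 M.

0.014 M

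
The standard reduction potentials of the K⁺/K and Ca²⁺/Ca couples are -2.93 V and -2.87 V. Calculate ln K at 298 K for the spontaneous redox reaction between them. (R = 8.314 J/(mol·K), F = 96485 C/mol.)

ln K = 4.7

E°_cell = -2.87 − (-2.93) = 0.06 V, with n = 2 electrons transferred.
At equilibrium E = 0, so the Nernst equation gives ln K = nFE°/RT = (2)(96485)(0.06)/((8.314)(298)) = 4.67.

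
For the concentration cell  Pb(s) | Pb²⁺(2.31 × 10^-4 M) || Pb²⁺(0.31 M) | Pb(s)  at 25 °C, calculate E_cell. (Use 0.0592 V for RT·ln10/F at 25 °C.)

Both half-cells are Pb²⁺/Pb, so E°_cell = 0. The concentrated side is the cathode; the cell reaction moves Pb²⁺ from high to low concentration with n = 2.
Q = [Pb²⁺]_dilute/[Pb²⁺]_conc = 2.31 × 10^-4/0.31 = 7.45 × 10^-4.
E = 0 − (0.0592/2) log Q = −(0.0592/2)(-3.128) = 0.0926 V.

0.093 V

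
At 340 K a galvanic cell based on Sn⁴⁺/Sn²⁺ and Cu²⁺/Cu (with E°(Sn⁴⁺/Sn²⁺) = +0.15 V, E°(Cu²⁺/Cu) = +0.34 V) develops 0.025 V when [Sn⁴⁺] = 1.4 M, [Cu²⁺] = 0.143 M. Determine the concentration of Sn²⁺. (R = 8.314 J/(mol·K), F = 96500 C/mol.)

From the Nernst equation, ln Q = nF(E° − E)/RT = 2×96500×(0.19 − 0.025)/(8.314×340) = 11.266, so Q = 7.81 × 10^4.
With Q = [Sn⁴⁺]/([Sn²⁺]·[Cu²⁺]) and the known concentrations, [Sn²⁺] in the denominator gives [Sn²⁺] = 1.3 × 10^-4 M.

1.3 × 10^-4 M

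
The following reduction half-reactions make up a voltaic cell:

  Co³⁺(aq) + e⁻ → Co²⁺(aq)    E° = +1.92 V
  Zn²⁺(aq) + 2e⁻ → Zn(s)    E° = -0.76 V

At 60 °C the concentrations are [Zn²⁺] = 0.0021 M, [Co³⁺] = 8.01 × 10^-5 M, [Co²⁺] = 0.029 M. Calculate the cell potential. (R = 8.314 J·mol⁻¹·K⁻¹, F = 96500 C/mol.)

The Co³⁺/Co²⁺ couple has the higher reduction potential and acts as the cathode, so E°_cell = +1.92 − (-0.76) = 2.68 V.
Balancing electrons gives n = 2; the reaction quotient is Q = [Zn²⁺]·[Co²⁺]^2/[Co³⁺]^2 = 275.
E = E° − (RT/nF) ln Q = 2.68 − (8.314×333)/(2×96500) × (5.618) = 2.680 − 0.081 = 2.599 V.

2.60 V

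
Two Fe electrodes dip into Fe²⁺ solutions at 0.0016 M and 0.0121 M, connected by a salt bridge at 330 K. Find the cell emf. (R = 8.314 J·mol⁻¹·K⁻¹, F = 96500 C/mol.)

0.029 V

Both half-cells are Fe²⁺/Fe, so E°_cell = 0. The concentrated side is the cathode; the cell reaction moves Fe²⁺ from high to low concentration with n = 2.
Q = [Fe²⁺]_dilute/[Fe²⁺]_conc = 0.0016/0.0121 = 0.132.
E = 0 − (RT/nF) ln Q = −((8.314×330)/(2×96500))(-2.023) = 0.0288 V.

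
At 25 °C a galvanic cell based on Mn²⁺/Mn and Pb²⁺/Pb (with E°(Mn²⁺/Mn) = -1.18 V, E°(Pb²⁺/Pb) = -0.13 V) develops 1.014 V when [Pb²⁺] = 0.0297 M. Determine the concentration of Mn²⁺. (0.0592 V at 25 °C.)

From the Nernst equation, log Q = n(E° − E)/0.0592 = 2(1.05 − 1.014)/0.0592 = 1.216, so Q = 16.5.
With Q = [Mn²⁺]/[Pb²⁺] and the known concentrations, [Mn²⁺] in the numerator gives [Mn²⁺] = 0.49 M.

0.49 M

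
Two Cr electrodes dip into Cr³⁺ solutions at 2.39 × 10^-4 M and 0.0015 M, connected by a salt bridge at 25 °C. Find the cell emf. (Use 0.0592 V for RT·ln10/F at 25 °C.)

0.016 V

Both half-cells are Cr³⁺/Cr, so E°_cell = 0. The concentrated side is the cathode; the cell reaction moves Cr³⁺ from high to low concentration with n = 3.
Q = [Cr³⁺]_dilute/[Cr³⁺]_conc = 2.39 × 10^-4/0.0015 = 0.159.
E = 0 − (0.0592/3) log Q = −(0.0592/3)(-0.798) = 0.0157 V.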